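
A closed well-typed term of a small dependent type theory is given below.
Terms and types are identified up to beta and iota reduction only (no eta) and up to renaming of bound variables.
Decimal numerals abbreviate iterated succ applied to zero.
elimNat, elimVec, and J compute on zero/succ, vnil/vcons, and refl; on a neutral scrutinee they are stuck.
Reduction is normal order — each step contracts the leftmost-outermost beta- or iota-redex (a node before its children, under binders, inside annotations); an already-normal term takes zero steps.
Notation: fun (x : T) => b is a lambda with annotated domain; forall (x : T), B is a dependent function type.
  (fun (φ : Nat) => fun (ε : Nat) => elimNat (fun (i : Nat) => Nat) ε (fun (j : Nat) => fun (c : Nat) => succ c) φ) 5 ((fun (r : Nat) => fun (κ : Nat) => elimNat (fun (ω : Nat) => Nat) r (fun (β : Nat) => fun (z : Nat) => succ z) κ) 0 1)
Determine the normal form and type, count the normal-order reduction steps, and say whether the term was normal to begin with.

normal form:
  6
inferred type:
  Nat
reduction steps (normal order): 24
term was already normal: no
first contracted redex: a beta-redex


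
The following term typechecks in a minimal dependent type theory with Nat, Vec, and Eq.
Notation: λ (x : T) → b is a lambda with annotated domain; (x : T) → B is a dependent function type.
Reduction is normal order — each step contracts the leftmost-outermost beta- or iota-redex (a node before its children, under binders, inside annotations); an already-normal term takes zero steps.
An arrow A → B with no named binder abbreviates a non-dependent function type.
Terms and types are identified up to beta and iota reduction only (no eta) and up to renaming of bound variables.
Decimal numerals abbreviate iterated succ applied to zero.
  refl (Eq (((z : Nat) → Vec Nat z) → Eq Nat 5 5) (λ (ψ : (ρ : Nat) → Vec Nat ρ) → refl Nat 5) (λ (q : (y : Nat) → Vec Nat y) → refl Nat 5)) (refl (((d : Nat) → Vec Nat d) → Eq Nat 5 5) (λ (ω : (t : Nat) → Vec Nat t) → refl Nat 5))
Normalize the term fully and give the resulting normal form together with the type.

normal form:
  refl (Eq (((z : Nat) → Vec Nat z) → Eq Nat 5 5) (λ (ψ : (ρ : Nat) → Vec Nat ρ) → refl Nat 5) (λ (q : (y : Nat) → Vec Nat y) → refl Nat 5)) (refl (((d : Nat) → Vec Nat d) → Eq Nat 5 5) (λ (ω : (t : Nat) → Vec Nat t) → refl Nat 5))
the term's type:
  Eq (Eq (((z : Nat) → Vec Nat z) → Eq Nat 5 5) (λ (ψ : (ρ : Nat) → Vec Nat ρ) → refl Nat 5) (λ (q : (y : Nat) → Vec Nat y) → refl Nat 5)) (refl (((d : Nat) → Vec Nat d) → Eq Nat 5 5) (λ (ω : (t : Nat) → Vec Nat t) → refl Nat 5)) (refl (((μ : Nat) → Vec Nat μ) → Eq Nat 5 5) (λ (r : (a : Nat) → Vec Nat a) → refl Nat 5))


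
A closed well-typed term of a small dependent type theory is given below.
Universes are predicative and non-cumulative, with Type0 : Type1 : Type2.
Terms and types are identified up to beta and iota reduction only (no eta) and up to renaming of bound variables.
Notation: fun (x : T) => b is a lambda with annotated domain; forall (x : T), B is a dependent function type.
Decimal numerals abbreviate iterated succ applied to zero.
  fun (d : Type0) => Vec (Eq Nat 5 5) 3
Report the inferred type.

the term's type:
  forall (d : Type0), Type0


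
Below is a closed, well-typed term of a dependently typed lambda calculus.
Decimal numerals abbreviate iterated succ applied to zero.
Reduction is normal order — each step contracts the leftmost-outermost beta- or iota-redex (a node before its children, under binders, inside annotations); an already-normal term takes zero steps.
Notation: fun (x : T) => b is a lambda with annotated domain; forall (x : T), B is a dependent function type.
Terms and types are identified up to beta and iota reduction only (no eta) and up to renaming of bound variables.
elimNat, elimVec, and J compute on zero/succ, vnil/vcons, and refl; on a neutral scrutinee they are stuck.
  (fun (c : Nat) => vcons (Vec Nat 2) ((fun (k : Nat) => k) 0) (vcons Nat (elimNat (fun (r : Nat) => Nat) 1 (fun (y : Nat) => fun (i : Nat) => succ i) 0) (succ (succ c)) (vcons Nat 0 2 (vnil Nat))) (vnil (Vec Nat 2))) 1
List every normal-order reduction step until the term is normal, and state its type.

normal-order reduction:
  (fun (c : Nat) => vcons (Vec Nat 2) ((fun (k : Nat) => k) 0) (vcons Nat (elimNat (fun (r : Nat) => Nat) 1 (fun (y : Nat) => fun (i : Nat) => succ i) 0) (succ (succ c)) (vcons Nat 0 2 (vnil Nat))) (vnil (Vec Nat 2))) 1
  ~> vcons (Vec Nat 2) ((fun (c : Nat) => c) 0) (vcons Nat (elimNat (fun (k : Nat) => Nat) 1 (fun (r : Nat) => fun (y : Nat) => succ y) 0) 3 (vcons Nat 0 2 (vnil Nat))) (vnil (Vec Nat 2))
  ~> vcons (Vec Nat 2) 0 (vcons Nat (elimNat (fun (c : Nat) => Nat) 1 (fun (k : Nat) => fun (r : Nat) => succ r) 0) 3 (vcons Nat 0 2 (vnil Nat))) (vnil (Vec Nat 2))
  ~> vcons (Vec Nat 2) 0 (vcons Nat 1 3 (vcons Nat 0 2 (vnil Nat))) (vnil (Vec Nat 2))
type:
  Vec (Vec Nat 2) 1


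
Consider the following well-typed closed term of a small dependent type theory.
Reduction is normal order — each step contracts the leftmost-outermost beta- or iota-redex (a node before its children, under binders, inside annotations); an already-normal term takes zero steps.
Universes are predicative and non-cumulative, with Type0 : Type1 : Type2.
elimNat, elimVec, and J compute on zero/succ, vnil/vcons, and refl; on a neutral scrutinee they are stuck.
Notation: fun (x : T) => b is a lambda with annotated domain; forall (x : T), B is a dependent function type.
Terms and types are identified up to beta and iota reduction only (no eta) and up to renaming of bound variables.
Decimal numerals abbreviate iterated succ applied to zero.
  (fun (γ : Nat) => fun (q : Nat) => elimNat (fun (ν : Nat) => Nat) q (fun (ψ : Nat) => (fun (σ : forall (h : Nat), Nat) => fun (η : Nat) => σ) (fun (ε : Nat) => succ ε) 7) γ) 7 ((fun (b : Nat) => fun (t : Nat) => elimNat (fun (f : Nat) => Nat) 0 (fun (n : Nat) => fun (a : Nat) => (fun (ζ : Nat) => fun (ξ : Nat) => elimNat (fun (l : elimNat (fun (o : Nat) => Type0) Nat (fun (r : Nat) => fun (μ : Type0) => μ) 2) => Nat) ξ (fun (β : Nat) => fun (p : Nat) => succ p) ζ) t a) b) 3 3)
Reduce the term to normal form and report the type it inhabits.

normal form:
  16
type:
  Nat
observation: the term reaches its normal form after 86 normal-order steps.


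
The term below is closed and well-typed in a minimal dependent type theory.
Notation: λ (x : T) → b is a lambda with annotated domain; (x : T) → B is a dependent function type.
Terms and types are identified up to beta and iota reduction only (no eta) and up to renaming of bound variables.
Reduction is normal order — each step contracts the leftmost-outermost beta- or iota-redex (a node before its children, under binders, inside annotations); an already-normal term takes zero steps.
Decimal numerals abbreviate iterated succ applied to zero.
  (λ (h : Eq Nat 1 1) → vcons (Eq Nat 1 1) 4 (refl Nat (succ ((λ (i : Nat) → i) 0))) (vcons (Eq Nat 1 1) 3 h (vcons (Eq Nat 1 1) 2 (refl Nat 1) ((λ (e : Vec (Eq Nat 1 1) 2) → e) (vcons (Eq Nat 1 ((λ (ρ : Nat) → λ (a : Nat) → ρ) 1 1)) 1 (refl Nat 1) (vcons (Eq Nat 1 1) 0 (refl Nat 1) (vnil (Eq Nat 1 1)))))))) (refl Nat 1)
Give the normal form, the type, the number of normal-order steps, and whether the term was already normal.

resulting normal form:
  vcons (Eq Nat 1 1) 4 (refl Nat 1) (vcons (Eq Nat 1 1) 3 (refl Nat 1) (vcons (Eq Nat 1 1) 2 (refl Nat 1) (vcons (Eq Nat 1 1) 1 (refl Nat 1) (vcons (Eq Nat 1 1) 0 (refl Nat 1) (vnil (Eq Nat 1 1))))))
the term's type:
  Vec (Eq Nat 1 1) 5
steps to reach normal form (normal order): 5
term was already normal: no
first redex: a beta-redex


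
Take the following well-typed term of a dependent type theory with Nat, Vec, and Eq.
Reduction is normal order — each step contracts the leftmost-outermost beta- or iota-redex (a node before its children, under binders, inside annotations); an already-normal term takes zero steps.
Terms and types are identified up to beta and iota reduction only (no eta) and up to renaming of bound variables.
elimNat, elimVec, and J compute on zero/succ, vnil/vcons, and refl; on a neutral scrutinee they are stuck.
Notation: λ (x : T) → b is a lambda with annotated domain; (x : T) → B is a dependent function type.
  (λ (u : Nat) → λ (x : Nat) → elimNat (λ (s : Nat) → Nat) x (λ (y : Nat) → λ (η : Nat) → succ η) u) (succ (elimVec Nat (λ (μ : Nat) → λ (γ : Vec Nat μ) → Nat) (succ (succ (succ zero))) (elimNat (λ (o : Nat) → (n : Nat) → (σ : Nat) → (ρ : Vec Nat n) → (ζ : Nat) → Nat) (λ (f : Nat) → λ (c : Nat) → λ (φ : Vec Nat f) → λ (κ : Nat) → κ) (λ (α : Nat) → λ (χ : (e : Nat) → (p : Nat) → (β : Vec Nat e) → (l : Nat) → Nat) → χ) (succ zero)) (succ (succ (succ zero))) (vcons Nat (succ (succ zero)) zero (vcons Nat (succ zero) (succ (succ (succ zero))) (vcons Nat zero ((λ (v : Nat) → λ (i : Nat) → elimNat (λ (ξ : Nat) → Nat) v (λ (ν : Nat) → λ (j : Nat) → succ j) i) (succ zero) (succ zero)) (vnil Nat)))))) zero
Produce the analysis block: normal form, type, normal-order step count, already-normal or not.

reduced normal form:
  succ (succ (succ (succ zero)))
inferred type:
  Nat
normal-order step count: 43
term was already normal: no
first redex: a beta-redex


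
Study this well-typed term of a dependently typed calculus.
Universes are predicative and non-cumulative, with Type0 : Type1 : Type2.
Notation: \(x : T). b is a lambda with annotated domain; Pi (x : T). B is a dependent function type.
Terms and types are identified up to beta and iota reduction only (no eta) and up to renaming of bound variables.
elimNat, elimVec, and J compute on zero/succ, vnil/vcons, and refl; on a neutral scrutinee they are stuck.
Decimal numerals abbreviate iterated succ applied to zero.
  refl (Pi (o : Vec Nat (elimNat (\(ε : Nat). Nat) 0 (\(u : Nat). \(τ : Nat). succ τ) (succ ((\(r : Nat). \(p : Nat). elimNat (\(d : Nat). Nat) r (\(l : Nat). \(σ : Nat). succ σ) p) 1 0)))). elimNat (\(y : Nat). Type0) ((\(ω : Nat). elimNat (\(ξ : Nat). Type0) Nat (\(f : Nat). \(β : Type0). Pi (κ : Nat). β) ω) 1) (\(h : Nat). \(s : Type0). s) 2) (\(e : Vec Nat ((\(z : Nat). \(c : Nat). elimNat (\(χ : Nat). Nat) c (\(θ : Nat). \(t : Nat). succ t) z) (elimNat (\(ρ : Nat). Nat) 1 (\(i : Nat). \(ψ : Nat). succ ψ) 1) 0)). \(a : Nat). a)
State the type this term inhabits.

type:
  Eq (Pi (o : Vec Nat 2). Pi (ε : Nat). Nat) (\(u : Vec Nat 2). \(τ : Nat). τ) (\(r : Vec Nat 2). \(p : Nat). p)


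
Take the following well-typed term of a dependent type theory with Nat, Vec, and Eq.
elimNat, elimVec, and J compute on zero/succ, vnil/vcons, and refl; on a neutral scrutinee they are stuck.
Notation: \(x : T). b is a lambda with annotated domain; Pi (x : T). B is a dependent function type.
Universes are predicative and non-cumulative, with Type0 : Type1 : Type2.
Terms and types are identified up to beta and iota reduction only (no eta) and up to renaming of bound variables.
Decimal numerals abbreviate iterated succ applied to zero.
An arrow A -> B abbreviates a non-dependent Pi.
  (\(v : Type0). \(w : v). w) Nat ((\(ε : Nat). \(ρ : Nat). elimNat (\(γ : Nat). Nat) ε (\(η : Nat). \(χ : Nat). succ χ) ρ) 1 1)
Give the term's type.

the term's type:
  Nat


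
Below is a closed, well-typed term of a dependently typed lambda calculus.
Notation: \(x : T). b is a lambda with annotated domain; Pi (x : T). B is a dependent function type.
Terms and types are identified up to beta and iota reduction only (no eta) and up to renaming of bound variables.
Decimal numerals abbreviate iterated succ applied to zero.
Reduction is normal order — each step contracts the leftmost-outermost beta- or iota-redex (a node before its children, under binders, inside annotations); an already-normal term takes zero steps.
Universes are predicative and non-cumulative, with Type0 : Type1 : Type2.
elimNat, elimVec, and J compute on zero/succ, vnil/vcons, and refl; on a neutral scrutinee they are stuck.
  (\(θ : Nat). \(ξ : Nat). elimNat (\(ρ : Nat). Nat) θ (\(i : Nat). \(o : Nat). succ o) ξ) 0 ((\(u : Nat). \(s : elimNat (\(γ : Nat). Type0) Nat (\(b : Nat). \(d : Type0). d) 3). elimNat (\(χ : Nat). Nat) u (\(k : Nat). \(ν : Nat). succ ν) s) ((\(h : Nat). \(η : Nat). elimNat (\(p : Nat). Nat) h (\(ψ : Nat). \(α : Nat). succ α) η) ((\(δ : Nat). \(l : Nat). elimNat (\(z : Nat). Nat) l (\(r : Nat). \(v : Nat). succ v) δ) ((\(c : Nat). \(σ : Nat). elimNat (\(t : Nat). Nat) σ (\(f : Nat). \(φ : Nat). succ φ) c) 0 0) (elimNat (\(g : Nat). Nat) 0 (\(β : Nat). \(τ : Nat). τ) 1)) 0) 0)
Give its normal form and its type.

normal form:
  0
the term's type:
  Nat
observation: reduction starts at a beta-redex, and 19 normal-order steps reach the normal form.


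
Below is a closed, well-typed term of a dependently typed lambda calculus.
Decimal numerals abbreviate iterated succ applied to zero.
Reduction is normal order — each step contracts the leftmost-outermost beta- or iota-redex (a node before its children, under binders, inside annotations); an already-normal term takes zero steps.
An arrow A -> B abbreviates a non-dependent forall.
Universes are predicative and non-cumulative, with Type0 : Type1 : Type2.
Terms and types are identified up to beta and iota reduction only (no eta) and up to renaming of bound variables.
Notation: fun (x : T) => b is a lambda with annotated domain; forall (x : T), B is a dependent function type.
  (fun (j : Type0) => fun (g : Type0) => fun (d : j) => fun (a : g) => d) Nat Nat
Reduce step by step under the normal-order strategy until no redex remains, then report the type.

normal-order reduction:
  (fun (j : Type0) => fun (g : Type0) => fun (d : j) => fun (a : g) => d) Nat Nat
  ~> (fun (j : Type0) => fun (g : Nat) => fun (d : j) => g) Nat
  ~> fun (j : Nat) => fun (g : Nat) => j
type:
  Nat -> Nat -> Nat


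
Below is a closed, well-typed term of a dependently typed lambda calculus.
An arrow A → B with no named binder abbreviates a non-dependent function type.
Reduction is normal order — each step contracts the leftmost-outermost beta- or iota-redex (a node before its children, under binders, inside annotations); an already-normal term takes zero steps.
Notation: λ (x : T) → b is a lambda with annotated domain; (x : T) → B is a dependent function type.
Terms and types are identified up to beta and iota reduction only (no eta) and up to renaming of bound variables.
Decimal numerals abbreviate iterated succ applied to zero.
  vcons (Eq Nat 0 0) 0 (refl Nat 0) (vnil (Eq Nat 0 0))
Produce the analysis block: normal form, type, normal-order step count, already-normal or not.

normal form:
  vcons (Eq Nat 0 0) 0 (refl Nat 0) (vnil (Eq Nat 0 0))
the term's type:
  Vec (Eq Nat 0 0) 1
normal-order step count: 0
term was already normal: yes


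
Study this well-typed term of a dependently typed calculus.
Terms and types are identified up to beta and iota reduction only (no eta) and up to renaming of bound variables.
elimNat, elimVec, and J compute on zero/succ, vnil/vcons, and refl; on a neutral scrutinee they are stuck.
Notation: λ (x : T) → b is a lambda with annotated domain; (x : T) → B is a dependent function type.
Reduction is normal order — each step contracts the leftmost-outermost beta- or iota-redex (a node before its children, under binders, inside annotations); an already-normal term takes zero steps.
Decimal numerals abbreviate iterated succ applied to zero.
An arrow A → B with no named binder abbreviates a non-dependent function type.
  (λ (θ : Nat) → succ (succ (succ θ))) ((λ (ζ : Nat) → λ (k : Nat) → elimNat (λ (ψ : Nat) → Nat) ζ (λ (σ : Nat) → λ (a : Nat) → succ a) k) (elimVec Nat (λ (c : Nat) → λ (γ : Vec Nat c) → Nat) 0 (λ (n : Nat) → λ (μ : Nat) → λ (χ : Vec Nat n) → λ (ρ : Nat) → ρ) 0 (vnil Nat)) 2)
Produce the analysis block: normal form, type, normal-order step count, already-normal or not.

normal form:
  5
inferred type:
  Nat
steps to reach normal form (normal order): 11
term was already normal: no
first redex: a beta-redex


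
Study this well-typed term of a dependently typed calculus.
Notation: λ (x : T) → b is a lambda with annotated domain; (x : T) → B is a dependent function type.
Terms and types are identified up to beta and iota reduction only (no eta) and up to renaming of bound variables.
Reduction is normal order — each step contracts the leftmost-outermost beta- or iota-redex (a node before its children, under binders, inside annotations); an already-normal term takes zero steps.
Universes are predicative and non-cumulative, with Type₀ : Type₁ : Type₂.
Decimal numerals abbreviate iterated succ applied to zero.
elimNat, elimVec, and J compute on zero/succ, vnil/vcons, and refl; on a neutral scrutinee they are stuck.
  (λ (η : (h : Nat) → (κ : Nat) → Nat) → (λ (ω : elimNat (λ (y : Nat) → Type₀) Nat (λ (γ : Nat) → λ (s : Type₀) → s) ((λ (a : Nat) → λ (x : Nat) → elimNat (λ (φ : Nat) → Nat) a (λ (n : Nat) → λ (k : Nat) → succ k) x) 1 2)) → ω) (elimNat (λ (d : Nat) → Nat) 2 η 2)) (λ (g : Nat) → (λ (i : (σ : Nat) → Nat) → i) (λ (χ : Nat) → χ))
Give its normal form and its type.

resulting normal form:
  2
type:
  Nat
observation: the leftmost-outermost redex is a beta-redex, and normalization takes 11 steps.


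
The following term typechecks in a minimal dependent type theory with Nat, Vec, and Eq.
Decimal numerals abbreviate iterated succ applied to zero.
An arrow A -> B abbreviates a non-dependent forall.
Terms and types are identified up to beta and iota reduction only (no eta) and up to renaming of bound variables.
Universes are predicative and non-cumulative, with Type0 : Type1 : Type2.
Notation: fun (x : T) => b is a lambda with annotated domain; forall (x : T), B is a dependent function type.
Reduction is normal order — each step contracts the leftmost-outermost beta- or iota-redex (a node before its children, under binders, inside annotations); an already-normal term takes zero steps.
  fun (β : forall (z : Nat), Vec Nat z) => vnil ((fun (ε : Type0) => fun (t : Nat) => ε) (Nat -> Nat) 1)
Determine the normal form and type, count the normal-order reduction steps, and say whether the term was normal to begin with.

resulting normal form:
  fun (β : forall (z : Nat), Vec Nat z) => vnil (Nat -> Nat)
type:
  (forall (β : Nat), Vec Nat β) -> Vec (Nat -> Nat) 0
steps to reach normal form (normal order): 2
already normal: no
first contracted redex: a beta-redex


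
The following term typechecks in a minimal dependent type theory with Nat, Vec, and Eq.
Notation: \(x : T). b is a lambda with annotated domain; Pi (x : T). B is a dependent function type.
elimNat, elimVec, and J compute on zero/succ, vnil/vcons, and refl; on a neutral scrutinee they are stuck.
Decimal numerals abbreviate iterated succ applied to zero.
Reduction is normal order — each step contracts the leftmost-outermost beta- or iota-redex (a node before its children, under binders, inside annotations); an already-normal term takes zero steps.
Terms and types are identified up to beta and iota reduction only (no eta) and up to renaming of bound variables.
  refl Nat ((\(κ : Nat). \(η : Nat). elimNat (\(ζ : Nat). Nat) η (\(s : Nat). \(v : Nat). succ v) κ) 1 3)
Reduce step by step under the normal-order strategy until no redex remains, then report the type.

normal-order reduction:
  refl Nat ((\(κ : Nat). \(η : Nat). elimNat (\(ζ : Nat). Nat) η (\(s : Nat). \(v : Nat). succ v) κ) 1 3)
  ~> refl Nat ((\(κ : Nat). elimNat (\(η : Nat). Nat) κ (\(ζ : Nat). \(s : Nat). succ s) 1) 3)
  ~> refl Nat (elimNat (\(κ : Nat). Nat) 3 (\(η : Nat). \(ζ : Nat). succ ζ) 1)
  ~> refl Nat ((\(κ : Nat). \(η : Nat). succ η) 0 (elimNat (\(ζ : Nat). Nat) 3 (\(s : Nat). \(v : Nat). succ v) 0))
  ~> refl Nat ((\(κ : Nat). succ κ) (elimNat (\(η : Nat). Nat) 3 (\(ζ : Nat). \(s : Nat). succ s) 0))
  ~> refl Nat (succ (elimNat (\(κ : Nat). Nat) 3 (\(η : Nat). \(ζ : Nat). succ ζ) 0))
  ~> refl Nat 4
type:
  Eq Nat 4 4


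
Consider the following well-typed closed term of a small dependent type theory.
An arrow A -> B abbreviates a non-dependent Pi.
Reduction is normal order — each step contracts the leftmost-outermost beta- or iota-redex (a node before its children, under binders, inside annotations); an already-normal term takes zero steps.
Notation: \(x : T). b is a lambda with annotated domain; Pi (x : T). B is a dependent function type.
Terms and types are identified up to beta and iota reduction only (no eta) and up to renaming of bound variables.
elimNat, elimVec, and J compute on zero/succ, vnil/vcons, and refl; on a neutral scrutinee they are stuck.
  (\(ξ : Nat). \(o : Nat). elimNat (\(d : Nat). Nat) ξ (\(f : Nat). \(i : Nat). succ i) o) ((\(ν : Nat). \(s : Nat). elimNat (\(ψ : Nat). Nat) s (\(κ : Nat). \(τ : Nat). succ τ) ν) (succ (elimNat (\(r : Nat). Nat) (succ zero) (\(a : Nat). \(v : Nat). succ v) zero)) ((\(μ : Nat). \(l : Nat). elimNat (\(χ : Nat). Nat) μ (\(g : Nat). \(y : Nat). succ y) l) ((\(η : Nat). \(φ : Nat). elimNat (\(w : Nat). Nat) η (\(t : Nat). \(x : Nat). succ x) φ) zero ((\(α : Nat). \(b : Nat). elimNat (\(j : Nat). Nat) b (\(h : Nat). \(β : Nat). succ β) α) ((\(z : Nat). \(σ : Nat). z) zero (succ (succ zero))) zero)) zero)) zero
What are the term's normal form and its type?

resulting normal form:
  succ (succ zero)
type:
  Nat
observation: contracting a beta-redex first, the term normalizes in 24 steps.


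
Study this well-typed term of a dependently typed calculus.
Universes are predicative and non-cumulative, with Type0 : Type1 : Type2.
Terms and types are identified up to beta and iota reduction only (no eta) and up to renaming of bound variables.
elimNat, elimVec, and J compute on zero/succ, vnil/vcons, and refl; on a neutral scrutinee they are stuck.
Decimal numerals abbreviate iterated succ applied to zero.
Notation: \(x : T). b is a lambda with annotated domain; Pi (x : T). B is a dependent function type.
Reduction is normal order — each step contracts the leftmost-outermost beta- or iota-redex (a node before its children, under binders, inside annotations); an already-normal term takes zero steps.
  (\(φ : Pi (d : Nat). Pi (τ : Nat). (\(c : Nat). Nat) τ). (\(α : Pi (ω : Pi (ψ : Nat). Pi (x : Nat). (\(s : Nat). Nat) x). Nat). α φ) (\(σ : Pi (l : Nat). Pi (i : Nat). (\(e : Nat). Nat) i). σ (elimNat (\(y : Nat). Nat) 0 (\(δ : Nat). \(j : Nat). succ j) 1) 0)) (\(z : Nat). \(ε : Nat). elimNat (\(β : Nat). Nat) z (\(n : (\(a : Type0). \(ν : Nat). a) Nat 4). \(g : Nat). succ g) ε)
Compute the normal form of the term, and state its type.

resulting normal form:
  1
the term's type:
  Nat


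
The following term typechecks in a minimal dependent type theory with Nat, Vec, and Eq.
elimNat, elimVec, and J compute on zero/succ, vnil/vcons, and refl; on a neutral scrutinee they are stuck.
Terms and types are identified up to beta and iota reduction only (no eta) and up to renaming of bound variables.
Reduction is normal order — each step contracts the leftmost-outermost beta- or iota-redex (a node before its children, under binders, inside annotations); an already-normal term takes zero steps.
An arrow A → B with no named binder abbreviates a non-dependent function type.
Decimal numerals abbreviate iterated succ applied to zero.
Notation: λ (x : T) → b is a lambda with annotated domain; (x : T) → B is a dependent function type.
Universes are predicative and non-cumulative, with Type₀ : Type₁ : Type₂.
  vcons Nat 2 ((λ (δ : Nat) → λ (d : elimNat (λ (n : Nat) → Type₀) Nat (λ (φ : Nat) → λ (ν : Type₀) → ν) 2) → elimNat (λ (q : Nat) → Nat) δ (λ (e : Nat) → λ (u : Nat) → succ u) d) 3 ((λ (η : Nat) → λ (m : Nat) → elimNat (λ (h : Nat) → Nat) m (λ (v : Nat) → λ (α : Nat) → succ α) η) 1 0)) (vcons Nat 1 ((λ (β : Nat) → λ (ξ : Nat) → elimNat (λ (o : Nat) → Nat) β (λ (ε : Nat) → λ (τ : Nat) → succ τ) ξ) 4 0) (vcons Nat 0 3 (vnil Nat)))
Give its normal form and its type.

reduced normal form:
  vcons Nat 2 4 (vcons Nat 1 4 (vcons Nat 0 3 (vnil Nat)))
type:
  Vec Nat 3
observation: the term reaches its normal form after 15 normal-order steps.


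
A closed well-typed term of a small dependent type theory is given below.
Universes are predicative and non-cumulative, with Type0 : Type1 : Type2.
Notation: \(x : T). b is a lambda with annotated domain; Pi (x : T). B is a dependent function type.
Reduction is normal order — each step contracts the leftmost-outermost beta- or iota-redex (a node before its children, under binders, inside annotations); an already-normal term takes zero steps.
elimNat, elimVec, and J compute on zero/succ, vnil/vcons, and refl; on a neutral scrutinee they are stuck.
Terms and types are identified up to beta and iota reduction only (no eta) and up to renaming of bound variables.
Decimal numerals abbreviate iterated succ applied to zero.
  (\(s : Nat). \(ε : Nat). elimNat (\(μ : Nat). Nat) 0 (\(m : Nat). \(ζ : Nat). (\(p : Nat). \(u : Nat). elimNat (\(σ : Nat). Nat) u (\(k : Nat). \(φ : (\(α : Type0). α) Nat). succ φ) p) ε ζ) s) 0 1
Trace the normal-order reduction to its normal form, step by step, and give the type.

normal-order reduction:
  (\(s : Nat). \(ε : Nat). elimNat (\(μ : Nat). Nat) 0 (\(m : Nat). \(ζ : Nat). (\(p : Nat). \(u : Nat). elimNat (\(σ : Nat). Nat) u (\(k : Nat). \(φ : (\(α : Type0). α) Nat). succ φ) p) ε ζ) s) 0 1
  ~> (\(s : Nat). elimNat (\(ε : Nat). Nat) 0 (\(μ : Nat). \(m : Nat). (\(ζ : Nat). \(p : Nat). elimNat (\(u : Nat). Nat) p (\(σ : Nat). \(k : (\(φ : Type0). φ) Nat). succ k) ζ) s m) 0) 1
  ~> elimNat (\(s : Nat). Nat) 0 (\(ε : Nat). \(μ : Nat). (\(m : Nat). \(ζ : Nat). elimNat (\(p : Nat). Nat) ζ (\(u : Nat). \(σ : (\(k : Type0). k) Nat). succ σ) m) 1 μ) 0
  ~> 0
the term's type:
  Nat


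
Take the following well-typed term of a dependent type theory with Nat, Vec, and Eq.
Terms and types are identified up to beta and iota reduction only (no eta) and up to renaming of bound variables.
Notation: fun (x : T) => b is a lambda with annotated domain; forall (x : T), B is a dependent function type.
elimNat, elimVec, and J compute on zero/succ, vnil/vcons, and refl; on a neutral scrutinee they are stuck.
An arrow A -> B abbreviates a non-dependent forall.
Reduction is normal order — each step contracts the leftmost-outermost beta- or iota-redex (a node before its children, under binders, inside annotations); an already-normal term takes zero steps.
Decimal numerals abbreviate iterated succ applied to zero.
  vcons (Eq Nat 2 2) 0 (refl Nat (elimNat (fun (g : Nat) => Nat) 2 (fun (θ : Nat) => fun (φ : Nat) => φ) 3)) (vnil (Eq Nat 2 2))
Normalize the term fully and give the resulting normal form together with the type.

normal form:
  vcons (Eq Nat 2 2) 0 (refl Nat 2) (vnil (Eq Nat 2 2))
inferred type:
  Vec (Eq Nat 2 2) 1


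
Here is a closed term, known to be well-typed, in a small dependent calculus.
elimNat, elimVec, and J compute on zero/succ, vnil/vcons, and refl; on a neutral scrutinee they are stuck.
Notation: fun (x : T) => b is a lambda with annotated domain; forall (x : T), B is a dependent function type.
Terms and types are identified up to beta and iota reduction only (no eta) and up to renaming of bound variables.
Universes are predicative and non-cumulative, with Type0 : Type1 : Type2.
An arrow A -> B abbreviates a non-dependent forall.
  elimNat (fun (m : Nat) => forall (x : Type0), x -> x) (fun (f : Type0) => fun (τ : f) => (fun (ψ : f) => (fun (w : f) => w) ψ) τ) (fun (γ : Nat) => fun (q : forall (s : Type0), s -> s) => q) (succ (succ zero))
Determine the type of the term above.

type:
  forall (m : Type0), m -> m


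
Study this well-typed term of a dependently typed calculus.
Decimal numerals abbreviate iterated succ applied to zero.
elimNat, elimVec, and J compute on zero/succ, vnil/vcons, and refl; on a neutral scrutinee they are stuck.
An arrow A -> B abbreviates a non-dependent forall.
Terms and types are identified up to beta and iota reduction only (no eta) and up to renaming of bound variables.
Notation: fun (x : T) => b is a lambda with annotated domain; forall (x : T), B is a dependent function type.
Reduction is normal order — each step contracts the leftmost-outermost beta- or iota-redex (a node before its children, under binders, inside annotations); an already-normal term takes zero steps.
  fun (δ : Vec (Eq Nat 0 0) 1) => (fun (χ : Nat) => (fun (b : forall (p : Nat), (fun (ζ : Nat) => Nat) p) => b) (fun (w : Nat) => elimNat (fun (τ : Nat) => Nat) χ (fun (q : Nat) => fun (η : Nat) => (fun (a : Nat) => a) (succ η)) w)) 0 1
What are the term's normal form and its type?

resulting normal form:
  fun (δ : Vec (Eq Nat 0 0) 1) => 1
the term's type:
  Vec (Eq Nat 0 0) 1 -> Nat
observation: reduction starts at a beta-redex, and 8 normal-order steps reach the normal form.


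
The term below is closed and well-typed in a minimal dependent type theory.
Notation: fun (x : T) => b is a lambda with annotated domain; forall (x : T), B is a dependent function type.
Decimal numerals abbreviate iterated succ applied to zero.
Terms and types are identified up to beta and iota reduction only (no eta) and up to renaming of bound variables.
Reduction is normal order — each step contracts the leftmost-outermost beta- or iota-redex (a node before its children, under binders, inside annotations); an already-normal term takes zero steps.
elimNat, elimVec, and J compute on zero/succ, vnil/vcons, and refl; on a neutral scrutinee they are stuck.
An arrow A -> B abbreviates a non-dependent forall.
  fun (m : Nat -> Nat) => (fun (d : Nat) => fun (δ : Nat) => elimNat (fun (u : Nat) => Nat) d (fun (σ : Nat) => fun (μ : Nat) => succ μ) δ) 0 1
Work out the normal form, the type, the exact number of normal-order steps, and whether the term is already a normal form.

normal form:
  fun (m : Nat -> Nat) => 1
inferred type:
  (Nat -> Nat) -> Nat
steps to reach normal form (normal order): 6
term was already normal: no
first contracted redex: a beta-redex


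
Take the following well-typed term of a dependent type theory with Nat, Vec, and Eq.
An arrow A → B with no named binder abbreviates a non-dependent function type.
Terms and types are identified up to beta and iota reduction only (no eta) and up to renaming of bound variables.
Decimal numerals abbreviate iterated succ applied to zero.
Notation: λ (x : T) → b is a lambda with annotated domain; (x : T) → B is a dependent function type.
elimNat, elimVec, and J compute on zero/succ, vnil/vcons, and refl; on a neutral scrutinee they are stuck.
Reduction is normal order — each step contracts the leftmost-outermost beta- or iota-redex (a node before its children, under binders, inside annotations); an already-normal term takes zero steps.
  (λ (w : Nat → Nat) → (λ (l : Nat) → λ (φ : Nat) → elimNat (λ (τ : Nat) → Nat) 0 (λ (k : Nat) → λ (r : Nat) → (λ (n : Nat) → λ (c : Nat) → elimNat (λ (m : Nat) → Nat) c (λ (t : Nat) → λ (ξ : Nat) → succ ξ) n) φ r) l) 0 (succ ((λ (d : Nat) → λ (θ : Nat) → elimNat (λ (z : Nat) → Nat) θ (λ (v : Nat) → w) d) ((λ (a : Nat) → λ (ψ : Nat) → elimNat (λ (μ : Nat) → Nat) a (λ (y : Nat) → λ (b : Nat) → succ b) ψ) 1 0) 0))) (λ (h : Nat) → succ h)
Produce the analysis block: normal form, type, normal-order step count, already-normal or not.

reduced normal form:
  0
the term's type:
  Nat
reduction steps (normal order): 4
started in normal form: no
first redex: a beta-redex


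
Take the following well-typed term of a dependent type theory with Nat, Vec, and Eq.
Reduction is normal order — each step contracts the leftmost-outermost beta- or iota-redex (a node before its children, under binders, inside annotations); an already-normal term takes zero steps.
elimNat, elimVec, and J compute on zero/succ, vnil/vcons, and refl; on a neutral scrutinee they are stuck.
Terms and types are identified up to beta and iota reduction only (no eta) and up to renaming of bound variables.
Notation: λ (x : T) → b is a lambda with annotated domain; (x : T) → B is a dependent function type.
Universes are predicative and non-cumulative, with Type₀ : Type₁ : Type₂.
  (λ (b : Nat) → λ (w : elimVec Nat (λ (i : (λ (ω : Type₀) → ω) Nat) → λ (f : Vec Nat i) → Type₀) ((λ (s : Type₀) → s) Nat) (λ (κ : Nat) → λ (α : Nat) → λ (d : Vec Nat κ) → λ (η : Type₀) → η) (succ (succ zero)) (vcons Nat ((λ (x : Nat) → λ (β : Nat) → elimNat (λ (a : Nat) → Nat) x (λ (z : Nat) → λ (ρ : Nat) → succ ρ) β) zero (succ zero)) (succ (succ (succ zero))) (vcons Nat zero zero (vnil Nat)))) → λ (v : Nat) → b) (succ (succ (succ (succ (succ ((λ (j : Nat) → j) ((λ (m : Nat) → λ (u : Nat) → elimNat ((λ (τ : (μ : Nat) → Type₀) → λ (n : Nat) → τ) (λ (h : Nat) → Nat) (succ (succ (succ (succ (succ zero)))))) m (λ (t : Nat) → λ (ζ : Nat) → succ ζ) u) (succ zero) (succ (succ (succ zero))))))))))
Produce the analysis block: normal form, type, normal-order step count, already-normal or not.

reduced normal form:
  λ (b : Nat) → λ (w : Nat) → succ (succ (succ (succ (succ (succ (succ (succ (succ zero))))))))
inferred type:
  (b : Nat) → (w : Nat) → Nat
reduction steps (normal order): 26
term was already normal: no
first redex: a beta-redex


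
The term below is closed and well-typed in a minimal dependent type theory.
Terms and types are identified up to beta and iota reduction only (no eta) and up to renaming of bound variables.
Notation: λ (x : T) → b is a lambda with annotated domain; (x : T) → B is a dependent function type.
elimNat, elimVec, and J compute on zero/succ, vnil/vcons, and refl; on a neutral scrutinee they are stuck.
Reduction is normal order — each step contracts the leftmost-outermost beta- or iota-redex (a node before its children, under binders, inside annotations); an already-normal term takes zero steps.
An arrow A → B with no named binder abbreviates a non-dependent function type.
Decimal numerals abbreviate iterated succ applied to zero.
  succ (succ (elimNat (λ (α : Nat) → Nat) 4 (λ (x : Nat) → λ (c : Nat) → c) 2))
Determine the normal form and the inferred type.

reduced normal form:
  6
type:
  Nat


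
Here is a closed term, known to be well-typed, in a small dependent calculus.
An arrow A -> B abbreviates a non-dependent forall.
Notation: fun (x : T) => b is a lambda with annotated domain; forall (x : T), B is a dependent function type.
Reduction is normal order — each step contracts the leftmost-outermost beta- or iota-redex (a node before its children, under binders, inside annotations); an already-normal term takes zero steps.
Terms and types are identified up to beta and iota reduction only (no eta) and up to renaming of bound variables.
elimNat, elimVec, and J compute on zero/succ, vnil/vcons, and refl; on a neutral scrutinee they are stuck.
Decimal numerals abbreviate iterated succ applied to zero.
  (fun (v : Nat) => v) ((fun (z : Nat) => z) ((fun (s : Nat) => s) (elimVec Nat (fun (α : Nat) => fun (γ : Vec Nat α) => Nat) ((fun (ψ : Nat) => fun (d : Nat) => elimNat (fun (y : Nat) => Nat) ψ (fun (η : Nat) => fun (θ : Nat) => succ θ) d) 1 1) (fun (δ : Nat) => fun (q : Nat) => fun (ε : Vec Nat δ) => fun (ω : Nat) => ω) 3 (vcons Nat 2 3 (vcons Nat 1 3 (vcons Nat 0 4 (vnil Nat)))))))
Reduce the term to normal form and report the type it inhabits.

reduced normal form:
  2
inferred type:
  Nat
observation: normalization takes exactly 25 steps under the normal-order strategy.


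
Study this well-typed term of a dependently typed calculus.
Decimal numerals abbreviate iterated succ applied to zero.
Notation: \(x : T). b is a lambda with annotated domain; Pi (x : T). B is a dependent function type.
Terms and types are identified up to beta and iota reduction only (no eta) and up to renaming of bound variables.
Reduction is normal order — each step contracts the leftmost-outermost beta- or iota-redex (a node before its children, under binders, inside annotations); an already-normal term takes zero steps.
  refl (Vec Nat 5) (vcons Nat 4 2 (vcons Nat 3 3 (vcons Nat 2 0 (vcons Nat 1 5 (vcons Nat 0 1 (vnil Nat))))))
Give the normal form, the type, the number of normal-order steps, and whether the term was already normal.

normal form:
  refl (Vec Nat 5) (vcons Nat 4 2 (vcons Nat 3 3 (vcons Nat 2 0 (vcons Nat 1 5 (vcons Nat 0 1 (vnil Nat))))))
type:
  Eq (Vec Nat 5) (vcons Nat 4 2 (vcons Nat 3 3 (vcons Nat 2 0 (vcons Nat 1 5 (vcons Nat 0 1 (vnil Nat)))))) (vcons Nat 4 2 (vcons Nat 3 3 (vcons Nat 2 0 (vcons Nat 1 5 (vcons Nat 0 1 (vnil Nat))))))
reduction steps (normal order): 0
term was already normal: yes


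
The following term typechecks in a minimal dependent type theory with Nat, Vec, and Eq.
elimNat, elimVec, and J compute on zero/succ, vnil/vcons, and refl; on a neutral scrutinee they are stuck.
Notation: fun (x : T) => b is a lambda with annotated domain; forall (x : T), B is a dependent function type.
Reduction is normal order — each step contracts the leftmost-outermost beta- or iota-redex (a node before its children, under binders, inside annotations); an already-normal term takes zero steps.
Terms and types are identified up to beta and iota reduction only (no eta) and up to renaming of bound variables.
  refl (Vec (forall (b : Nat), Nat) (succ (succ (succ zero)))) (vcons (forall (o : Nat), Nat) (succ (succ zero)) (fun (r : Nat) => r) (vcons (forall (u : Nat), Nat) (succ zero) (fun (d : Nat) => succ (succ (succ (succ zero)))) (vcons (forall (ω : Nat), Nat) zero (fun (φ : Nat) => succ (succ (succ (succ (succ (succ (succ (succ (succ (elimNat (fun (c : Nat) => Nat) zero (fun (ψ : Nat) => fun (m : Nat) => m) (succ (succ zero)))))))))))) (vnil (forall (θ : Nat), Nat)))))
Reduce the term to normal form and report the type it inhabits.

reduced normal form:
  refl (Vec (forall (b : Nat), Nat) (succ (succ (succ zero)))) (vcons (forall (o : Nat), Nat) (succ (succ zero)) (fun (r : Nat) => r) (vcons (forall (u : Nat), Nat) (succ zero) (fun (d : Nat) => succ (succ (succ (succ zero)))) (vcons (forall (ω : Nat), Nat) zero (fun (φ : Nat) => succ (succ (succ (succ (succ (succ (succ (succ (succ zero))))))))) (vnil (forall (c : Nat), Nat)))))
type:
  Eq (Vec (forall (b : Nat), Nat) (succ (succ (succ zero)))) (vcons (forall (o : Nat), Nat) (succ (succ zero)) (fun (r : Nat) => r) (vcons (forall (u : Nat), Nat) (succ zero) (fun (d : Nat) => succ (succ (succ (succ zero)))) (vcons (forall (ω : Nat), Nat) zero (fun (φ : Nat) => succ (succ (succ (succ (succ (succ (succ (succ (succ zero))))))))) (vnil (forall (c : Nat), Nat))))) (vcons (forall (ψ : Nat), Nat) (succ (succ zero)) (fun (m : Nat) => m) (vcons (forall (θ : Nat), Nat) (succ zero) (fun (x : Nat) => succ (succ (succ (succ zero)))) (vcons (forall (χ : Nat), Nat) zero (fun (σ : Nat) => succ (succ (succ (succ (succ (succ (succ (succ (succ zero))))))))) (vnil (forall (y : Nat), Nat)))))


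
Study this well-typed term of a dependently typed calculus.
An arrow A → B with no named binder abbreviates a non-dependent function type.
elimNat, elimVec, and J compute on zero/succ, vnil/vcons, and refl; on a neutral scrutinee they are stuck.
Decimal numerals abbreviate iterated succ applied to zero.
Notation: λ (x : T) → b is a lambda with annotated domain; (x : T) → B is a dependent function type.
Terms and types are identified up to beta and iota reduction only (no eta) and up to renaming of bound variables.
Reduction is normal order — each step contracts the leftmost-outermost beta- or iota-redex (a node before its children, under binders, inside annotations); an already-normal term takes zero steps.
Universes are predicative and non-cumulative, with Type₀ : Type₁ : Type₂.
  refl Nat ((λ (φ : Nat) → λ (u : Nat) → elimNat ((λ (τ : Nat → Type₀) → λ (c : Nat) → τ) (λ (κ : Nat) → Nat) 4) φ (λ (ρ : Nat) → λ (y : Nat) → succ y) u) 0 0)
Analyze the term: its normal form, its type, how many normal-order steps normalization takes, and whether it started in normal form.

reduced normal form:
  refl Nat 0
the term's type:
  Eq Nat 0 0
steps to reach normal form (normal order): 3
started in normal form: no
first redex: a beta-redex
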